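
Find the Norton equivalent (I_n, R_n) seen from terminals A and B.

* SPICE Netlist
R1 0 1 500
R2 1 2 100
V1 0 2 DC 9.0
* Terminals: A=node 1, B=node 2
Find the Thévenin equivalent first; then I_n = V_th/R_th and R_n = R_th.
Step 1 — V_th is the open-circuit voltage V_A - V_B (nothing connected across the terminals).
Nodal analysis, taking node 2 as the 0 V reference.
Source V1 fixes V_0 = 9 V.
KCL at each unknown node (sum of currents leaving = 0; resistances in Ω):
  Node 1: (V_1 - 9)/500 + (V_1 - 0)/100 = 0
Collecting terms: 0.012 × V_1 = 0.018  =>  V_1 = 1.5 V
V_th = V_1 - V_2 = 1.5 - 0 = 1.5 V
Step 2 — R_th: zero the source — replace V1 by a short circuit (node 2 merges into node 0) — and find the resistance seen between A (node 1) and B (node 0).
Reduce the network between node 1 (A) and node 0 (B) by series/parallel combination:
  Rp1 = R1 ‖ R2 (parallel, both between nodes 0 and 1) = 1/(1/500 + 1/100) = 83.33 Ω
R_th = 83.33 Ω
I_n = V_th/R_th = 1.5/83.33 = 0.018 A, and R_n = R_th = 83.33 Ω

Final answer: I_n = 0.018 A, R_n = 83.33 Ω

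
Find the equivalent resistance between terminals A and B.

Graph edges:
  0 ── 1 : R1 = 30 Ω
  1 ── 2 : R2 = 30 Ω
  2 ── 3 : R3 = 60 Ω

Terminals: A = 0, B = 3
Reduce the network between node 0 (A) and node 3 (B) by series/parallel combination:
  Rs1 = R1 + R2 (series, joined only at node 1) = 30 + 30 = 60 Ω
  Rs2 = R3 + Rs1 (series, joined only at node 2) = 60 + 60 = 120 Ω
R_eq = 120 Ω

Final answer: 120 Ω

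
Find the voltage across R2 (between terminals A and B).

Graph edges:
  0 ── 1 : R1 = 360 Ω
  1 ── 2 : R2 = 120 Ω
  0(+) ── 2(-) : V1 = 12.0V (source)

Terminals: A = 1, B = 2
R1 and R2 are in series across V1 (node 0 → node 1 → node 2), and the output A–B is taken across R2, so this is a voltage divider.
Series current: I = V1/(R1 + R2) = 12/(360 + 120) = 12/480 = 0.025 A
V_R2 = I × R2 = V1 × R2/(R1 + R2) = 12 × 120/480 = 3 V

Final answer: 3 V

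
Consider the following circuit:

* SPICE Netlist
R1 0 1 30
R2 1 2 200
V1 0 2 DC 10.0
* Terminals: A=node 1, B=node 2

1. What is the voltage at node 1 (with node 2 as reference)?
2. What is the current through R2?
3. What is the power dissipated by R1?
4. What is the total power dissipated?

Nodal analysis, taking node 2 as the 0 V reference.
Source V1 fixes V_0 = 10 V.
KCL at each unknown node (sum of currents leaving = 0; resistances in Ω):
  Node 1: (V_1 - 10)/30 + (V_1 - 0)/200 = 0
Collecting terms: 0.03833 × V_1 = 0.3333  =>  V_1 = 8.696 V
Part 1:
  Read off the nodal solution: V_1 = 8.696 V
Part 2:
  I_R2 = (V_1 - V_2)/R2 = (8.696 - 0)/200 = 0.04348 A
  Magnitude: I_R2 = 0.04348 A
Part 3:
  I_R1 = (V_0 - V_1)/R1 = (10 - 8.696)/30 = 0.04348 A
  P_R1 = I_R1² × R1 = (0.04348)² × 30 = 0.05671 W
Part 4:
  Power in each resistor, P = (ΔV)²/R:
    P_R1 = (10 - 8.696)²/30 = 0.05671 W
    P_R2 = (8.696 - 0)²/200 = 0.3781 W
  P_total = P_R1 + P_R2 = 0.4348 W

Final answers:
1. V_1 = 8.696 V
2. I_R2 = 0.04348 A
3. P_R1 = 0.05671 W
4. P_total = 0.4348 W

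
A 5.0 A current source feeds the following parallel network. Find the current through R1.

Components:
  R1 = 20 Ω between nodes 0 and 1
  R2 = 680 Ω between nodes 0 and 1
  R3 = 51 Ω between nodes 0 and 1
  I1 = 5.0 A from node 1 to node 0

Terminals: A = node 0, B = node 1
All resistors sit directly between nodes 0 and 1, so they are in parallel and share one voltage V; the full source current 5 A splits among them.
1/R_par = 1/20 + 1/680 + 1/51 = 0.07108 S  =>  R_par = 14.07 Ω
V = I × R_par = 5 × 14.07 = 70.34 V
I_R1 = V/R1 = 70.34/20 = 3.517 A

Final answer: 3.517 A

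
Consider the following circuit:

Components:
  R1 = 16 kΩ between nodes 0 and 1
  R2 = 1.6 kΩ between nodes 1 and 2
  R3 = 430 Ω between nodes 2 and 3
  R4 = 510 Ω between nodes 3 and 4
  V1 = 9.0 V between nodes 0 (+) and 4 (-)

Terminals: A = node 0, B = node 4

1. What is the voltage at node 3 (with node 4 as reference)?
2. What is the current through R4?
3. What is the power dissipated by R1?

Nodal analysis, taking node 4 as the 0 V reference.
Source V1 fixes V_0 = 9 V.
KCL at each unknown node (sum of currents leaving = 0; resistances in Ω):
  Node 1: (V_1 - 9)/16000 + (V_1 - V_2)/1600 = 0
  Node 2: (V_2 - V_1)/1600 + (V_2 - V_3)/430 = 0
  Node 3: (V_3 - V_2)/430 + (V_3 - 0)/510 = 0
Collecting terms (coefficients in siemens):
  0.0006875·V_1 - 0.000625·V_2 = 0.0005625
  0.002951·V_2 - 0.000625·V_1 - 0.002326·V_3 = 0
  0.004286·V_3 - 0.002326·V_2 = 0
Solving these 3 simultaneous equations (Gaussian elimination) gives:
  V_1 = 1.233 V, V_2 = 0.4563 V, V_3 = 0.2476 V
Part 1:
  Read off the nodal solution: V_3 = 0.2476 V
Part 2:
  I_R4 = (V_3 - V_4)/R4 = (0.2476 - 0)/510 = 0.0004854 A
  Magnitude: I_R4 = 0.0004854 A
Part 3:
  I_R1 = (V_0 - V_1)/R1 = (9 - 1.233)/16000 = 0.0004854 A
  P_R1 = I_R1² × R1 = (0.0004854)² × 16000 = 0.00377 W

Final answers:
1. V_3 = 0.2476 V
2. I_R4 = 0.0004854 A
3. P_R1 = 0.00377 W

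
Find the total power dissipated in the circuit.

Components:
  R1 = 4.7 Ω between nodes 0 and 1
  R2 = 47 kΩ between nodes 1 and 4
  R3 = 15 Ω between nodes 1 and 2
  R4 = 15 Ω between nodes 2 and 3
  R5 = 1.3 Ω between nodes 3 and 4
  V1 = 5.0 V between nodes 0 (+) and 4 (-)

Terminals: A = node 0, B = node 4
Nodal analysis, taking node 4 as the 0 V reference.
Source V1 fixes V_0 = 5 V.
KCL at each unknown node (sum of currents leaving = 0; resistances in Ω):
  Node 1: (V_1 - 5)/4.7 + (V_1 - 0)/47000 + (V_1 - V_2)/15 = 0
  Node 2: (V_2 - V_1)/15 + (V_2 - V_3)/15 = 0
  Node 3: (V_3 - V_2)/15 + (V_3 - 0)/1.3 = 0
Collecting terms (coefficients in siemens):
  0.2795·V_1 - 0.06667·V_2 = 1.064
  0.1333·V_2 - 0.06667·V_1 - 0.06667·V_3 = 0
  0.8359·V_3 - 0.06667·V_2 = 0
Solving these 3 simultaneous equations (Gaussian elimination) gives:
  V_1 = 4.347 V, V_2 = 2.264 V, V_3 = 0.1805 V
Power in each resistor, P = (ΔV)²/R:
  P_R1 = (5 - 4.347)²/4.7 = 0.09077 W
  P_R2 = (4.347 - 0)²/47000 = 0.000402 W
  P_R3 = (4.347 - 2.264)²/15 = 0.2893 W
  P_R4 = (2.264 - 0.1805)²/15 = 0.2893 W
  P_R5 = (0.1805 - 0)²/1.3 = 0.02507 W
P_total = P_R1 + P_R2 + P_R3 + P_R4 + P_R5 = 0.6948 W

Final answer: 0.6948 W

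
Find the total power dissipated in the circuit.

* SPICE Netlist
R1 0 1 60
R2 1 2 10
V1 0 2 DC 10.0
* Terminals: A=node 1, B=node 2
Nodal analysis, taking node 2 as the 0 V reference.
Source V1 fixes V_0 = 10 V.
KCL at each unknown node (sum of currents leaving = 0; resistances in Ω):
  Node 1: (V_1 - 10)/60 + (V_1 - 0)/10 = 0
Collecting terms: 0.1167 × V_1 = 0.1667  =>  V_1 = 1.429 V
Power in each resistor, P = (ΔV)²/R:
  P_R1 = (10 - 1.429)²/60 = 1.224 W
  P_R2 = (1.429 - 0)²/10 = 0.2041 W
P_total = P_R1 + P_R2 = 1.429 W

Final answer: 1.429 W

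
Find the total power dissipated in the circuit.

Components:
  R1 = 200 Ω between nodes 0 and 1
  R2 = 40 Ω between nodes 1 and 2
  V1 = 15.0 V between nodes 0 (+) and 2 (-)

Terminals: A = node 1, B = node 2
Nodal analysis, taking node 2 as the 0 V reference.
Source V1 fixes V_0 = 15 V.
KCL at each unknown node (sum of currents leaving = 0; resistances in Ω):
  Node 1: (V_1 - 15)/200 + (V_1 - 0)/40 = 0
Collecting terms: 0.03 × V_1 = 0.075  =>  V_1 = 2.5 V
Power in each resistor, P = (ΔV)²/R:
  P_R1 = (15 - 2.5)²/200 = 0.7812 W
  P_R2 = (2.5 - 0)²/40 = 0.1562 W
P_total = P_R1 + P_R2 = 0.9375 W

Final answer: 0.9375 W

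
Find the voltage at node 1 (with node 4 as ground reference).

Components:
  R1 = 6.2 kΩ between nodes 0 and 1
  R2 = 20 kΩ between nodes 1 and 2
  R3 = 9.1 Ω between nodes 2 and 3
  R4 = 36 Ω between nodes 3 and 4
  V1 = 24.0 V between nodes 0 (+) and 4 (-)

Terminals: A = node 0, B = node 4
Nodal analysis, taking node 4 as the 0 V reference.
Source V1 fixes V_0 = 24 V.
KCL at each unknown node (sum of currents leaving = 0; resistances in Ω):
  Node 1: (V_1 - 24)/6200 + (V_1 - V_2)/20000 = 0
  Node 2: (V_2 - V_1)/20000 + (V_2 - V_3)/9.1 = 0
  Node 3: (V_3 - V_2)/9.1 + (V_3 - 0)/36 = 0
Collecting terms (coefficients in siemens):
  0.0002113·V_1 - 0.00005·V_2 = 0.003871
  0.1099·V_2 - 0.00005·V_1 - 0.1099·V_3 = 0
  0.1377·V_3 - 0.1099·V_2 = 0
Solving these 3 simultaneous equations (Gaussian elimination) gives:
  V_1 = 18.33 V, V_2 = 0.04124 V, V_3 = 0.03292 V
The requested potential is V_1 = 18.33 V.

Final answer: V_1 = 18.33 V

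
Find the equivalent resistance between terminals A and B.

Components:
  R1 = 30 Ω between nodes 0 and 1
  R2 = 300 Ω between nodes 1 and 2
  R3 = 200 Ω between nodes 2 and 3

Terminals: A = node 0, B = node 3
Reduce the network between node 0 (A) and node 3 (B) by series/parallel combination:
  Rs1 = R1 + R2 (series, joined only at node 1) = 30 + 300 = 330 Ω
  Rs2 = R3 + Rs1 (series, joined only at node 2) = 200 + 330 = 530 Ω
R_eq = 530 Ω

Final answer: 530 Ω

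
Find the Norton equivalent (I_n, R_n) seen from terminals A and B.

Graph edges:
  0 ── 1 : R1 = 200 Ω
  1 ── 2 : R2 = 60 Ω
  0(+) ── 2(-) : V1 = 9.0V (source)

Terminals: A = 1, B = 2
Find the Thévenin equivalent first; then I_n = V_th/R_th and R_n = R_th.
Step 1 — V_th is the open-circuit voltage V_A - V_B (nothing connected across the terminals).
Nodal analysis, taking node 2 as the 0 V reference.
Source V1 fixes V_0 = 9 V.
KCL at each unknown node (sum of currents leaving = 0; resistances in Ω):
  Node 1: (V_1 - 9)/200 + (V_1 - 0)/60 = 0
Collecting terms: 0.02167 × V_1 = 0.045  =>  V_1 = 2.077 V
V_th = V_1 - V_2 = 2.077 - 0 = 2.077 V
Step 2 — R_th: zero the source — replace V1 by a short circuit (node 2 merges into node 0) — and find the resistance seen between A (node 1) and B (node 0).
Reduce the network between node 1 (A) and node 0 (B) by series/parallel combination:
  Rp1 = R1 ‖ R2 (parallel, both between nodes 0 and 1) = 1/(1/200 + 1/60) = 46.15 Ω
R_th = 46.15 Ω
I_n = V_th/R_th = 2.077/46.15 = 0.045 A, and R_n = R_th = 46.15 Ω

Final answer: I_n = 0.045 A, R_n = 46.15 Ω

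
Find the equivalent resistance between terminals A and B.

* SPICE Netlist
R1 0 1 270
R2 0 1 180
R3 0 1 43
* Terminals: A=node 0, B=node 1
Reduce the network between node 0 (A) and node 1 (B) by series/parallel combination:
  Rp1 = R1 ‖ R2 ‖ R3 (parallel, all between nodes 0 and 1) = 1/(1/270 + 1/180 + 1/43) = 30.75 Ω
R_eq = 30.75 Ω

Final answer: 30.75 Ω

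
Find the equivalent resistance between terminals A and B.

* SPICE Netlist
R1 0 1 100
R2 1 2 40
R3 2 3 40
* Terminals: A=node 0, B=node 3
Reduce the network between node 0 (A) and node 3 (B) by series/parallel combination:
  Rs1 = R1 + R2 (series, joined only at node 1) = 100 + 40 = 140 Ω
  Rs2 = R3 + Rs1 (series, joined only at node 2) = 40 + 140 = 180 Ω
R_eq = 180 Ω

Final answer: 180 Ω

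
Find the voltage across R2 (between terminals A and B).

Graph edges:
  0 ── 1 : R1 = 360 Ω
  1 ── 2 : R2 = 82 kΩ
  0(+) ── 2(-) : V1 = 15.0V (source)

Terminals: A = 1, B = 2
R1 and R2 are in series across V1 (node 0 → node 1 → node 2), and the output A–B is taken across R2, so this is a voltage divider.
Series current: I = V1/(R1 + R2) = 15/(360 + 82000) = 15/82360 = 0.0001821 A
V_R2 = I × R2 = V1 × R2/(R1 + R2) = 15 × 82000/82360 = 14.93 V

Final answer: 14.93 V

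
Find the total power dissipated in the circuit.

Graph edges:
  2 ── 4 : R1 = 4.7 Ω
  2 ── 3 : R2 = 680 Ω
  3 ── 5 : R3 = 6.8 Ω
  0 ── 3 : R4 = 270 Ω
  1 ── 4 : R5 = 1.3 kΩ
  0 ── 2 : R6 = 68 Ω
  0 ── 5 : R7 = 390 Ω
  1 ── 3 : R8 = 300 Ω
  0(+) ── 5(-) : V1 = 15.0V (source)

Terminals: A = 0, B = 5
Nodal analysis, taking node 5 as the 0 V reference.
Source V1 fixes V_0 = 15 V.
KCL at each unknown node (sum of currents leaving = 0; resistances in Ω):
  Node 1: (V_1 - V_4)/1300 + (V_1 - V_3)/300 = 0
  Node 2: (V_2 - V_4)/4.7 + (V_2 - V_3)/680 + (V_2 - 15)/68 = 0
  Node 3: (V_3 - V_2)/680 + (V_3 - 0)/6.8 + (V_3 - 15)/270 + (V_3 - V_1)/300 = 0
  Node 4: (V_4 - V_2)/4.7 + (V_4 - V_1)/1300 = 0
Collecting terms (coefficients in siemens):
  0.004103·V_1 - 0.003333·V_3 - 0.0007692·V_4 = 0
  0.2289·V_2 - 0.001471·V_3 - 0.2128·V_4 = 0.2206
  0.1556·V_3 - 0.003333·V_1 - 0.001471·V_2 = 0.05556
  0.2135·V_4 - 0.0007692·V_1 - 0.2128·V_2 = 0
Solving these 4 simultaneous equations (Gaussian elimination) gives:
  V_1 = 2.91 V, V_2 = 13.2 V, V_3 = 0.5442 V, V_4 = 13.16 V
Power in each resistor, P = (ΔV)²/R:
  P_R1 = (13.2 - 13.16)²/4.7 = 0.0002923 W
  P_R2 = (13.2 - 0.5442)²/680 = 0.2355 W
  P_R3 = (0.5442 - 0)²/6.8 = 0.04356 W
  P_R4 = (15 - 0.5442)²/270 = 0.774 W
  P_R5 = (2.91 - 13.16)²/1300 = 0.08084 W
  P_R6 = (15 - 13.2)²/68 = 0.04773 W
  P_R7 = (15 - 0)²/390 = 0.5769 W
  P_R8 = (2.91 - 0.5442)²/300 = 0.01866 W
P_total = P_R1 + P_R2 + P_R3 + P_R4 + P_R5 + P_R6 + P_R7 + P_R8 = 1.777 W

Final answer: 1.777 W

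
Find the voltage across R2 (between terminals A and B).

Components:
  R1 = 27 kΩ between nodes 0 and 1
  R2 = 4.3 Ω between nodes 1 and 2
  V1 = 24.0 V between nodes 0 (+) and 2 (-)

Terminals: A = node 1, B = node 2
R1 and R2 are in series across V1 (node 0 → node 1 → node 2), and the output A–B is taken across R2, so this is a voltage divider.
Series current: I = V1/(R1 + R2) = 24/(27000 + 4.3) = 24/27000 = 0.0008887 A
V_R2 = I × R2 = V1 × R2/(R1 + R2) = 24 × 4.3/27000 = 0.003822 V

Final answer: 0.003822 V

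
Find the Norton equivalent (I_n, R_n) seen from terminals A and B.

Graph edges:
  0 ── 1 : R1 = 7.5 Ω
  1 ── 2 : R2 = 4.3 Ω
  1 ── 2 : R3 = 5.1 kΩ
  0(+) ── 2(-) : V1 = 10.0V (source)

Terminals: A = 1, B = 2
Find the Thévenin equivalent first; then I_n = V_th/R_th and R_n = R_th.
Step 1 — V_th is the open-circuit voltage V_A - V_B (nothing connected across the terminals).
Nodal analysis, taking node 2 as the 0 V reference.
Source V1 fixes V_0 = 10 V.
KCL at each unknown node (sum of currents leaving = 0; resistances in Ω):
  Node 1: (V_1 - 10)/7.5 + (V_1 - 0)/4.3 + (V_1 - 0)/5100 = 0
Collecting terms: 0.3661 × V_1 = 1.333  =>  V_1 = 3.642 V
V_th = V_1 - V_2 = 3.642 - 0 = 3.642 V
Step 2 — R_th: zero the source — replace V1 by a short circuit (node 2 merges into node 0) — and find the resistance seen between A (node 1) and B (node 0).
Reduce the network between node 1 (A) and node 0 (B) by series/parallel combination:
  Rp1 = R1 ‖ R2 ‖ R3 (parallel, all between nodes 0 and 1) = 1/(1/7.5 + 1/4.3 + 1/5100) = 2.732 Ω
R_th = 2.732 Ω
I_n = V_th/R_th = 3.642/2.732 = 1.333 A, and R_n = R_th = 2.732 Ω

Final answer: I_n = 1.333 A, R_n = 2.732 Ω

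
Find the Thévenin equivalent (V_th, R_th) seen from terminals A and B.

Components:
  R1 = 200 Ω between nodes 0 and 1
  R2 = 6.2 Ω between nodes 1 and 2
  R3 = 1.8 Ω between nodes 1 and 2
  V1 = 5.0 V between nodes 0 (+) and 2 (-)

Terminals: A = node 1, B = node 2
Step 1 — V_th is the open-circuit voltage V_A - V_B (nothing connected across the terminals).
Nodal analysis, taking node 2 as the 0 V reference.
Source V1 fixes V_0 = 5 V.
KCL at each unknown node (sum of currents leaving = 0; resistances in Ω):
  Node 1: (V_1 - 5)/200 + (V_1 - 0)/6.2 + (V_1 - 0)/1.8 = 0
Collecting terms: 0.7218 × V_1 = 0.025  =>  V_1 = 0.03463 V
V_th = V_1 - V_2 = 0.03463 - 0 = 0.03463 V
Step 2 — R_th: zero the source — replace V1 by a short circuit (node 2 merges into node 0) — and find the resistance seen between A (node 1) and B (node 0).
Reduce the network between node 1 (A) and node 0 (B) by series/parallel combination:
  Rp1 = R1 ‖ R2 ‖ R3 (parallel, all between nodes 0 and 1) = 1/(1/200 + 1/6.2 + 1/1.8) = 1.385 Ω
R_th = 1.385 Ω

Final answer: V_th = 0.03463 V, R_th = 1.385 Ω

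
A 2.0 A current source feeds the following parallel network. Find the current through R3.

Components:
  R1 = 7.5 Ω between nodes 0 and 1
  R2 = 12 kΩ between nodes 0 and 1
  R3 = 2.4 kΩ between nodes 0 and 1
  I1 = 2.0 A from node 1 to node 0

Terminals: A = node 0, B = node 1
All resistors sit directly between nodes 0 and 1, so they are in parallel and share one voltage V; the full source current 2 A splits among them.
1/R_par = 1/7.5 + 1/12000 + 1/2400 = 0.1338 S  =>  R_par = 7.472 Ω
V = I × R_par = 2 × 7.472 = 14.94 V
I_R3 = V/R3 = 14.94/2400 = 0.006227 A

Final answer: 0.006227 A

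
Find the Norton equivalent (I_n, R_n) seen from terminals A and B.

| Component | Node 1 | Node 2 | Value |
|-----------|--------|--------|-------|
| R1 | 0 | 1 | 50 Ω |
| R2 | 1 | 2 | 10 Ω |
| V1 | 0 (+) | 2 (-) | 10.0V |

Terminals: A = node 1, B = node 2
Find the Thévenin equivalent first; then I_n = V_th/R_th and R_n = R_th.
Step 1 — V_th is the open-circuit voltage V_A - V_B (nothing connected across the terminals).
Nodal analysis, taking node 2 as the 0 V reference.
Source V1 fixes V_0 = 10 V.
KCL at each unknown node (sum of currents leaving = 0; resistances in Ω):
  Node 1: (V_1 - 10)/50 + (V_1 - 0)/10 = 0
Collecting terms: 0.12 × V_1 = 0.2  =>  V_1 = 1.667 V
V_th = V_1 - V_2 = 1.667 - 0 = 1.667 V
Step 2 — R_th: zero the source — replace V1 by a short circuit (node 2 merges into node 0) — and find the resistance seen between A (node 1) and B (node 0).
Reduce the network between node 1 (A) and node 0 (B) by series/parallel combination:
  Rp1 = R1 ‖ R2 (parallel, both between nodes 0 and 1) = 1/(1/50 + 1/10) = 8.333 Ω
R_th = 8.333 Ω
I_n = V_th/R_th = 1.667/8.333 = 0.2 A, and R_n = R_th = 8.333 Ω

Final answer: I_n = 0.2 A, R_n = 8.333 Ω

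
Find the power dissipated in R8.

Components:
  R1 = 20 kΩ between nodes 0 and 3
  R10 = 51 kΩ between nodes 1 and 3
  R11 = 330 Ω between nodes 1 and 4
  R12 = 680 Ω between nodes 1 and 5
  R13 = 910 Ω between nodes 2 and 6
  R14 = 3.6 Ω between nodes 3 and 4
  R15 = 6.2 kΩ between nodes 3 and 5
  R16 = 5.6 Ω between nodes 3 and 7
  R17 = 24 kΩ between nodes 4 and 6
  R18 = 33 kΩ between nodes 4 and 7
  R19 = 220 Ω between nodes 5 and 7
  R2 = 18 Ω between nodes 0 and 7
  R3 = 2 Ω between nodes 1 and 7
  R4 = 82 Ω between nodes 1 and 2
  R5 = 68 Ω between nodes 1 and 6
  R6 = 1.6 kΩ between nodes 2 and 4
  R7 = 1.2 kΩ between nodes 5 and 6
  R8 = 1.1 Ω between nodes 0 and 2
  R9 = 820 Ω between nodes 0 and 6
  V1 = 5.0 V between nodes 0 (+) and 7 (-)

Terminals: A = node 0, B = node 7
Nodal analysis, taking node 7 as the 0 V reference.
Source V1 fixes V_0 = 5 V.
KCL at each unknown node (sum of currents leaving = 0; resistances in Ω):
  Node 1: (V_1 - 0)/2 + (V_1 - V_2)/82 + (V_1 - V_6)/68 + (V_1 - V_3)/51000 + (V_1 - V_4)/330 + (V_1 - V_5)/680 = 0
  Node 2: (V_2 - V_1)/82 + (V_2 - V_4)/1600 + (V_2 - 5)/1.1 + (V_2 - V_6)/910 = 0
  Node 3: (V_3 - 5)/20000 + (V_3 - V_1)/51000 + (V_3 - V_4)/3.6 + (V_3 - V_5)/6200 + (V_3 - 0)/5.6 = 0
  Node 4: (V_4 - V_2)/1600 + (V_4 - V_1)/330 + (V_4 - V_3)/3.6 + (V_4 - V_6)/24000 + (V_4 - 0)/33000 = 0
  Node 5: (V_5 - V_6)/1200 + (V_5 - V_1)/680 + (V_5 - V_3)/6200 + (V_5 - 0)/220 = 0
  Node 6: (V_6 - V_1)/68 + (V_6 - V_5)/1200 + (V_6 - 5)/820 + (V_6 - V_2)/910 + (V_6 - V_4)/24000 = 0
Collecting terms (coefficients in siemens):
  0.5314·V_1 - 0.0122·V_2 - 0.00001961·V_3 - 0.00303·V_4 - 0.001471·V_5 - 0.01471·V_6 = 0
  0.923·V_2 - 0.0122·V_1 - 0.000625·V_4 - 0.001099·V_6 = 4.545
  0.4566·V_3 - 0.00001961·V_1 - 0.2778·V_4 - 0.0001613·V_5 = 0.00025
  0.2815·V_4 - 0.00303·V_1 - 0.000625·V_2 - 0.2778·V_3 - 0.00004167·V_6 = 0
  0.007011·V_5 - 0.001471·V_1 - 0.0001613·V_3 - 0.0008333·V_6 = 0
  0.0179·V_6 - 0.01471·V_1 - 0.001099·V_2 - 0.00004167·V_4 - 0.0008333·V_5 = 0.006098
Solving these 6 simultaneous equations (Gaussian elimination) gives:
  V_1 = 0.1346 V, V_2 = 4.927 V, V_3 = 0.02052 V, V_4 = 0.03275 V
  V_5 = 0.119 V, V_6 = 0.7594 V
I_R8 = (V_0 - V_2)/R8 = (5 - 4.927)/1.1 = 0.06609 A
P_R8 = I_R8² × R8 = (0.06609)² × 1.1 = 0.004804 W

Final answer: 0.004804 W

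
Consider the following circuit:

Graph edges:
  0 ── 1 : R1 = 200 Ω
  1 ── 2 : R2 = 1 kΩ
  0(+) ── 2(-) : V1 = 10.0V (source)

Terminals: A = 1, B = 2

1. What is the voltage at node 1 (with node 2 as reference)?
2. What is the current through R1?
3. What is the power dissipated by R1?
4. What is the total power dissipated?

Nodal analysis, taking node 2 as the 0 V reference.
Source V1 fixes V_0 = 10 V.
KCL at each unknown node (sum of currents leaving = 0; resistances in Ω):
  Node 1: (V_1 - 10)/200 + (V_1 - 0)/1000 = 0
Collecting terms: 0.006 × V_1 = 0.05  =>  V_1 = 8.333 V
Part 1:
  Read off the nodal solution: V_1 = 8.333 V
Part 2:
  I_R1 = (V_0 - V_1)/R1 = (10 - 8.333)/200 = 0.008333 A
  Magnitude: I_R1 = 0.008333 A
Part 3:
  I_R1 = (V_0 - V_1)/R1 = (10 - 8.333)/200 = 0.008333 A
  P_R1 = I_R1² × R1 = (0.008333)² × 200 = 0.01389 W
Part 4:
  Power in each resistor, P = (ΔV)²/R:
    P_R1 = (10 - 8.333)²/200 = 0.01389 W
    P_R2 = (8.333 - 0)²/1000 = 0.06944 W
  P_total = P_R1 + P_R2 = 0.08333 W

Final answers:
1. V_1 = 8.333 V
2. I_R1 = 0.008333 A
3. P_R1 = 0.01389 W
4. P_total = 0.08333 W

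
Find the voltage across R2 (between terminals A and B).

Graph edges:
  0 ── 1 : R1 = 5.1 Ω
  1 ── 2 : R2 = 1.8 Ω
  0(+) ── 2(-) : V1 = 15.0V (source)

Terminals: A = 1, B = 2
R1 and R2 are in series across V1 (node 0 → node 1 → node 2), and the output A–B is taken across R2, so this is a voltage divider.
Series current: I = V1/(R1 + R2) = 15/(5.1 + 1.8) = 15/6.9 = 2.174 A
V_R2 = I × R2 = V1 × R2/(R1 + R2) = 15 × 1.8/6.9 = 3.913 V

Final answer: 3.913 V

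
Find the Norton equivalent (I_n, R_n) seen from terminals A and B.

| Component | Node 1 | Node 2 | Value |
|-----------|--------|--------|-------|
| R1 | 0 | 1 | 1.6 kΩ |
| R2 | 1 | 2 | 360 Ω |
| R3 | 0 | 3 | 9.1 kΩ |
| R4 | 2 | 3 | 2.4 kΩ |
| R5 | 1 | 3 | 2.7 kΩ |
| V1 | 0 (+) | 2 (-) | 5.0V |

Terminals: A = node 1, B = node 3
Find the Thévenin equivalent first; then I_n = V_th/R_th and R_n = R_th.
Step 1 — V_th is the open-circuit voltage V_A - V_B (nothing connected across the terminals).
Nodal analysis, taking node 2 as the 0 V reference.
Source V1 fixes V_0 = 5 V.
KCL at each unknown node (sum of currents leaving = 0; resistances in Ω):
  Node 1: (V_1 - 5)/1600 + (V_1 - 0)/360 + (V_1 - V_3)/2700 = 0
  Node 3: (V_3 - 5)/9100 + (V_3 - 0)/2400 + (V_3 - V_1)/2700 = 0
Collecting terms (coefficients in siemens):
  0.003773·V_1 - 0.0003704·V_3 = 0.003125
  0.0008969·V_3 - 0.0003704·V_1 = 0.0005495
Determinant D = (0.003773)(0.0008969) - (-0.0003704)(-0.0003704) = 0.000003247
V_1 = [(0.003125)(0.0008969) - (-0.0003704)(0.0005495)]/D = 0.9259 V
V_3 = [(0.003773)(0.0005495) - (0.003125)(-0.0003704)]/D = 0.9949 V
V_th = V_1 - V_3 = 0.9259 - 0.9949 = -0.06904 V
Step 2 — R_th: zero the source — replace V1 by a short circuit (node 2 merges into node 0) — and find the resistance seen between A (node 1) and B (node 3).
Reduce the network between node 1 (A) and node 3 (B) by series/parallel combination:
  Rp1 = R1 ‖ R2 (parallel, both between nodes 0 and 1) = 1/(1/1600 + 1/360) = 293.9 Ω
  Rp2 = R3 ‖ R4 (parallel, both between nodes 0 and 3) = 1/(1/9100 + 1/2400) = 1899 Ω
  Rs1 = Rp1 + Rp2 (series, joined only at node 0) = 293.9 + 1899 = 2193 Ω
  Rp3 = R5 ‖ Rs1 (parallel, both between nodes 1 and 3) = 1/(1/2700 + 1/2193) = 1210 Ω
R_th = 1.21 kΩ
I_n = V_th/R_th = -0.06904/1210 = -0.00005705 A, and R_n = R_th = 1.21 kΩ

Final answer: I_n = -5.705e-05 A, R_n = 1.21 kΩ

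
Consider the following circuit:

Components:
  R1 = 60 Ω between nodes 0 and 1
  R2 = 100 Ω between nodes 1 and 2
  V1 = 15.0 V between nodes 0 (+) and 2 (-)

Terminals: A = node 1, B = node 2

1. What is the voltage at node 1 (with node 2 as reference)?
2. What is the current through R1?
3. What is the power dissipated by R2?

Nodal analysis, taking node 2 as the 0 V reference.
Source V1 fixes V_0 = 15 V.
KCL at each unknown node (sum of currents leaving = 0; resistances in Ω):
  Node 1: (V_1 - 15)/60 + (V_1 - 0)/100 = 0
Collecting terms: 0.02667 × V_1 = 0.25  =>  V_1 = 9.375 V
Part 1:
  Read off the nodal solution: V_1 = 9.375 V
Part 2:
  I_R1 = (V_0 - V_1)/R1 = (15 - 9.375)/60 = 0.09375 A
  Magnitude: I_R1 = 0.09375 A
Part 3:
  I_R2 = (V_1 - V_2)/R2 = (9.375 - 0)/100 = 0.09375 A
  P_R2 = I_R2² × R2 = (0.09375)² × 100 = 0.8789 W

Final answers:
1. V_1 = 9.375 V
2. I_R1 = 0.09375 A
3. P_R2 = 0.8789 W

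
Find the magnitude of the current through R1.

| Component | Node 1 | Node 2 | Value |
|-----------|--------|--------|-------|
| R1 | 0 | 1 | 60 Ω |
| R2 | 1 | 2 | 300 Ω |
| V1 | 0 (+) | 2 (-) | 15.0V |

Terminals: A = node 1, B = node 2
Nodal analysis, taking node 2 as the 0 V reference.
Source V1 fixes V_0 = 15 V.
KCL at each unknown node (sum of currents leaving = 0; resistances in Ω):
  Node 1: (V_1 - 15)/60 + (V_1 - 0)/300 = 0
Collecting terms: 0.02 × V_1 = 0.25  =>  V_1 = 12.5 V
I_R1 = (V_0 - V_1)/R1 = (15 - 12.5)/60 = 0.04167 A
|I_R1| = 0.04167 A

Final answer: |I_R1| = 0.04167 A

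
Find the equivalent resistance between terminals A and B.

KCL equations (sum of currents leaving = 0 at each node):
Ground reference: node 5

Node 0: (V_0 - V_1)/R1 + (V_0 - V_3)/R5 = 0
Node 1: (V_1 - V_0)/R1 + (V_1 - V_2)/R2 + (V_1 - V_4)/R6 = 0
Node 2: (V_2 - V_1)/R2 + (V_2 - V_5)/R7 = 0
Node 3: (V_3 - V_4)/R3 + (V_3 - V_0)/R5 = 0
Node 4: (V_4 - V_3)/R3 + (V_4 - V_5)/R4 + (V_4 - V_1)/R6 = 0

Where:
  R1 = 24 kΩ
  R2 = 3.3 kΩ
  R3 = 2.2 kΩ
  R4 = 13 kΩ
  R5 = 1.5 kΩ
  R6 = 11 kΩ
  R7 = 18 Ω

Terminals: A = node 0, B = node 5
The network is not a plain series/parallel combination. Inject a 1 A test current into terminal A (node 0) and return it from terminal B (node 5); then R_eq = V_A / (1 A).
Nodal analysis, taking node 5 as the 0 V reference.
Current source I_test pushes 1 A into node 0 and draws it out of node 5.
KCL at each unknown node (sum of currents leaving = 0; resistances in Ω):
  Node 0: (V_0 - V_1)/24000 + (V_0 - V_3)/1500 - 1 = 0
  Node 1: (V_1 - V_0)/24000 + (V_1 - V_2)/3300 + (V_1 - V_4)/11000 = 0
  Node 2: (V_2 - V_1)/3300 + (V_2 - 0)/18 = 0
  Node 3: (V_3 - V_0)/1500 + (V_3 - V_4)/2200 = 0
  Node 4: (V_4 - V_1)/11000 + (V_4 - V_3)/2200 + (V_4 - 0)/13000 = 0
Collecting terms (coefficients in siemens):
  0.0007083·V_0 - 0.00004167·V_1 - 0.0006667·V_3 = 1
  0.0004356·V_1 - 0.00004167·V_0 - 0.000303·V_2 - 0.00009091·V_4 = 0
  0.05586·V_2 - 0.000303·V_1 = 0
  0.001121·V_3 - 0.0006667·V_0 - 0.0004545·V_4 = 0
  0.0006224·V_4 - 0.00009091·V_1 - 0.0004545·V_3 = 0
Solving these 5 simultaneous equations (Gaussian elimination) gives:
  V_0 = 8184 V, V_1 = 1927 V, V_2 = 10.46 V, V_3 = 7075 V
  V_4 = 5449 V
R_eq = V_0 / 1 A = 8184 Ω = 8.184 kΩ

Final answer: 8.184 kΩ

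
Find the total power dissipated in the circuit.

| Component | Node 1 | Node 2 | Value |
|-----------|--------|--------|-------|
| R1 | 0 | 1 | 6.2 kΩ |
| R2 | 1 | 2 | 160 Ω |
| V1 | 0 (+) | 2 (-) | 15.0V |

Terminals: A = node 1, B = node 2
Nodal analysis, taking node 2 as the 0 V reference.
Source V1 fixes V_0 = 15 V.
KCL at each unknown node (sum of currents leaving = 0; resistances in Ω):
  Node 1: (V_1 - 15)/6200 + (V_1 - 0)/160 = 0
Collecting terms: 0.006411 × V_1 = 0.002419  =>  V_1 = 0.3774 V
Power in each resistor, P = (ΔV)²/R:
  P_R1 = (15 - 0.3774)²/6200 = 0.03449 W
  P_R2 = (0.3774 - 0)²/160 = 0.00089 W
P_total = P_R1 + P_R2 = 0.03538 W

Final answer: 0.03538 W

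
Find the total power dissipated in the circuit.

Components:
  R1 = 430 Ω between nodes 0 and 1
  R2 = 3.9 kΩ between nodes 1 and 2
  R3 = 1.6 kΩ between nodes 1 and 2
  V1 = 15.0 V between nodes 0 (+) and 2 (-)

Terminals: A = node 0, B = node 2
Nodal analysis, taking node 2 as the 0 V reference.
Source V1 fixes V_0 = 15 V.
KCL at each unknown node (sum of currents leaving = 0; resistances in Ω):
  Node 1: (V_1 - 15)/430 + (V_1 - 0)/3900 + (V_1 - 0)/1600 = 0
Collecting terms: 0.003207 × V_1 = 0.03488  =>  V_1 = 10.88 V
Power in each resistor, P = (ΔV)²/R:
  P_R1 = (15 - 10.88)²/430 = 0.03953 W
  P_R2 = (10.88 - 0)²/3900 = 0.03034 W
  P_R3 = (10.88 - 0)²/1600 = 0.07395 W
P_total = P_R1 + P_R2 + P_R3 = 0.1438 W

Final answer: 0.1438 W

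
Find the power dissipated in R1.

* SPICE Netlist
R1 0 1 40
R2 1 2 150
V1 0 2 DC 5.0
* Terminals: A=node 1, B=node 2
Nodal analysis, taking node 2 as the 0 V reference.
Source V1 fixes V_0 = 5 V.
KCL at each unknown node (sum of currents leaving = 0; resistances in Ω):
  Node 1: (V_1 - 5)/40 + (V_1 - 0)/150 = 0
Collecting terms: 0.03167 × V_1 = 0.125  =>  V_1 = 3.947 V
I_R1 = (V_0 - V_1)/R1 = (5 - 3.947)/40 = 0.02632 A
P_R1 = I_R1² × R1 = (0.02632)² × 40 = 0.0277 W

Final answer: 0.0277 W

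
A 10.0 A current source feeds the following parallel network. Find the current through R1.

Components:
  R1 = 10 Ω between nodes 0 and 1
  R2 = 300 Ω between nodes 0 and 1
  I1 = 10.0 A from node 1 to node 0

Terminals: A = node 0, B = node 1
All resistors sit directly between nodes 0 and 1, so they are in parallel and share one voltage V; the full source current 10 A splits among them.
1/R_par = 1/10 + 1/300 = 0.1033 S  =>  R_par = 9.677 Ω
V = I × R_par = 10 × 9.677 = 96.77 V
I_R1 = V/R1 = 96.77/10 = 9.677 A

Final answer: 9.677 A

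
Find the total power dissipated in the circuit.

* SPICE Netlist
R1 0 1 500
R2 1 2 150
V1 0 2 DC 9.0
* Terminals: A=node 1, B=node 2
Nodal analysis, taking node 2 as the 0 V reference.
Source V1 fixes V_0 = 9 V.
KCL at each unknown node (sum of currents leaving = 0; resistances in Ω):
  Node 1: (V_1 - 9)/500 + (V_1 - 0)/150 = 0
Collecting terms: 0.008667 × V_1 = 0.018  =>  V_1 = 2.077 V
Power in each resistor, P = (ΔV)²/R:
  P_R1 = (9 - 2.077)²/500 = 0.09586 W
  P_R2 = (2.077 - 0)²/150 = 0.02876 W
P_total = P_R1 + P_R2 = 0.1246 W

Final answer: 0.1246 W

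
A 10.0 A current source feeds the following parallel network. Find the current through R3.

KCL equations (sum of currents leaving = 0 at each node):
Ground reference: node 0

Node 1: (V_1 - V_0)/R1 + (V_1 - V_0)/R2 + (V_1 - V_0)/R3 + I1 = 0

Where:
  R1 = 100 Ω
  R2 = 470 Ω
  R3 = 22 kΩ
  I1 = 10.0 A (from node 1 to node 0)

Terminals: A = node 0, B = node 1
All resistors sit directly between nodes 0 and 1, so they are in parallel and share one voltage V; the full source current 10 A splits among them.
1/R_par = 1/100 + 1/470 + 1/22000 = 0.01217 S  =>  R_par = 82.15 Ω
V = I × R_par = 10 × 82.15 = 821.5 V
I_R3 = V/R3 = 821.5/22000 = 0.03734 A

Final answer: 0.03734 A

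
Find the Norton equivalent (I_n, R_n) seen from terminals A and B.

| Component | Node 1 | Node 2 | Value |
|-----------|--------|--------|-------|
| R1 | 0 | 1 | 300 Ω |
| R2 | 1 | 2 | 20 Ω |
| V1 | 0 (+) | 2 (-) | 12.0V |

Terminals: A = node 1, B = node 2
Find the Thévenin equivalent first; then I_n = V_th/R_th and R_n = R_th.
Step 1 — V_th is the open-circuit voltage V_A - V_B (nothing connected across the terminals).
Nodal analysis, taking node 2 as the 0 V reference.
Source V1 fixes V_0 = 12 V.
KCL at each unknown node (sum of currents leaving = 0; resistances in Ω):
  Node 1: (V_1 - 12)/300 + (V_1 - 0)/20 = 0
Collecting terms: 0.05333 × V_1 = 0.04  =>  V_1 = 0.75 V
V_th = V_1 - V_2 = 0.75 - 0 = 0.75 V
Step 2 — R_th: zero the source — replace V1 by a short circuit (node 2 merges into node 0) — and find the resistance seen between A (node 1) and B (node 0).
Reduce the network between node 1 (A) and node 0 (B) by series/parallel combination:
  Rp1 = R1 ‖ R2 (parallel, both between nodes 0 and 1) = 1/(1/300 + 1/20) = 18.75 Ω
R_th = 18.75 Ω
I_n = V_th/R_th = 0.75/18.75 = 0.04 A, and R_n = R_th = 18.75 Ω

Final answer: I_n = 0.04 A, R_n = 18.75 Ω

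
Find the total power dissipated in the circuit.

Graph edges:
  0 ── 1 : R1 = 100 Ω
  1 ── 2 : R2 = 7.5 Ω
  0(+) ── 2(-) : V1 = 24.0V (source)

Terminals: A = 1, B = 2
Nodal analysis, taking node 2 as the 0 V reference.
Source V1 fixes V_0 = 24 V.
KCL at each unknown node (sum of currents leaving = 0; resistances in Ω):
  Node 1: (V_1 - 24)/100 + (V_1 - 0)/7.5 = 0
Collecting terms: 0.1433 × V_1 = 0.24  =>  V_1 = 1.674 V
Power in each resistor, P = (ΔV)²/R:
  P_R1 = (24 - 1.674)²/100 = 4.984 W
  P_R2 = (1.674 - 0)²/7.5 = 0.3738 W
P_total = P_R1 + P_R2 = 5.358 W

Final answer: 5.358 W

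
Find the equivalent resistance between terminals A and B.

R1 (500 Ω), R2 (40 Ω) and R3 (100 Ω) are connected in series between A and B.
Reduce the network between node 0 (A) and node 3 (B) by series/parallel combination:
  Rs1 = R1 + R2 (series, joined only at node 1) = 500 + 40 = 540 Ω
  Rs2 = R3 + Rs1 (series, joined only at node 2) = 100 + 540 = 640 Ω
R_eq = 640 Ω

Final answer: 640 Ω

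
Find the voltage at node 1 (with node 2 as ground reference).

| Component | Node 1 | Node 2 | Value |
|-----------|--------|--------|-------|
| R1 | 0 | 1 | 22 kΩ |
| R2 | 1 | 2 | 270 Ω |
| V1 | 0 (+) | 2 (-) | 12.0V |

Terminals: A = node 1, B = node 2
Nodal analysis, taking node 2 as the 0 V reference.
Source V1 fixes V_0 = 12 V.
KCL at each unknown node (sum of currents leaving = 0; resistances in Ω):
  Node 1: (V_1 - 12)/22000 + (V_1 - 0)/270 = 0
Collecting terms: 0.003749 × V_1 = 0.0005455  =>  V_1 = 0.1455 V
The requested potential is V_1 = 0.1455 V.

Final answer: V_1 = 0.1455 V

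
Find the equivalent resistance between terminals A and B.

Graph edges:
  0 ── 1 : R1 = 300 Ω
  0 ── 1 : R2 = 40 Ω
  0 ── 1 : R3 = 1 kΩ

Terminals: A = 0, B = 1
Reduce the network between node 0 (A) and node 1 (B) by series/parallel combination:
  Rp1 = R1 ‖ R2 ‖ R3 (parallel, all between nodes 0 and 1) = 1/(1/300 + 1/40 + 1/1000) = 34.09 Ω
R_eq = 34.09 Ω

Final answer: 34.09 Ω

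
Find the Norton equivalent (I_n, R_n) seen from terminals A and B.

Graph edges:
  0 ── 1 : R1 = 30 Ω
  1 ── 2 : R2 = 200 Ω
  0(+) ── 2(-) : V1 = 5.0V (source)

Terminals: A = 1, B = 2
Find the Thévenin equivalent first; then I_n = V_th/R_th and R_n = R_th.
Step 1 — V_th is the open-circuit voltage V_A - V_B (nothing connected across the terminals).
Nodal analysis, taking node 2 as the 0 V reference.
Source V1 fixes V_0 = 5 V.
KCL at each unknown node (sum of currents leaving = 0; resistances in Ω):
  Node 1: (V_1 - 5)/30 + (V_1 - 0)/200 = 0
Collecting terms: 0.03833 × V_1 = 0.1667  =>  V_1 = 4.348 V
V_th = V_1 - V_2 = 4.348 - 0 = 4.348 V
Step 2 — R_th: zero the source — replace V1 by a short circuit (node 2 merges into node 0) — and find the resistance seen between A (node 1) and B (node 0).
Reduce the network between node 1 (A) and node 0 (B) by series/parallel combination:
  Rp1 = R1 ‖ R2 (parallel, both between nodes 0 and 1) = 1/(1/30 + 1/200) = 26.09 Ω
R_th = 26.09 Ω
I_n = V_th/R_th = 4.348/26.09 = 0.1667 A, and R_n = R_th = 26.09 Ω

Final answer: I_n = 0.1667 A, R_n = 26.09 Ω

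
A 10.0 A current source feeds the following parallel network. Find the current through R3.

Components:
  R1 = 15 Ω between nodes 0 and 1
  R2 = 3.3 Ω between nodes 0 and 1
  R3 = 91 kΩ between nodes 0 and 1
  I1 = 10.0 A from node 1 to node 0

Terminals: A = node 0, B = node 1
All resistors sit directly between nodes 0 and 1, so they are in parallel and share one voltage V; the full source current 10 A splits among them.
1/R_par = 1/15 + 1/3.3 + 1/91000 = 0.3697 S  =>  R_par = 2.705 Ω
V = I × R_par = 10 × 2.705 = 27.05 V
I_R3 = V/R3 = 27.05/91000 = 0.0002972 A

Final answer: 0.0002972 A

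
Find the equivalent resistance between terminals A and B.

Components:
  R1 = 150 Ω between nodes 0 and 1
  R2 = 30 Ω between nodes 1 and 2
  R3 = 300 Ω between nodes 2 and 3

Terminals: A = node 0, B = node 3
Reduce the network between node 0 (A) and node 3 (B) by series/parallel combination:
  Rs1 = R1 + R2 (series, joined only at node 1) = 150 + 30 = 180 Ω
  Rs2 = R3 + Rs1 (series, joined only at node 2) = 300 + 180 = 480 Ω
R_eq = 480 Ω

Final answer: 480 Ω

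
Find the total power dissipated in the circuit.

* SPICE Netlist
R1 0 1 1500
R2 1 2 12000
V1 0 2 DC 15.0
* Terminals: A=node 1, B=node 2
Nodal analysis, taking node 2 as the 0 V reference.
Source V1 fixes V_0 = 15 V.
KCL at each unknown node (sum of currents leaving = 0; resistances in Ω):
  Node 1: (V_1 - 15)/1500 + (V_1 - 0)/12000 = 0
Collecting terms: 0.00075 × V_1 = 0.01  =>  V_1 = 13.33 V
Power in each resistor, P = (ΔV)²/R:
  P_R1 = (15 - 13.33)²/1500 = 0.001852 W
  P_R2 = (13.33 - 0)²/12000 = 0.01481 W
P_total = P_R1 + P_R2 = 0.01667 W

Final answer: 0.01667 W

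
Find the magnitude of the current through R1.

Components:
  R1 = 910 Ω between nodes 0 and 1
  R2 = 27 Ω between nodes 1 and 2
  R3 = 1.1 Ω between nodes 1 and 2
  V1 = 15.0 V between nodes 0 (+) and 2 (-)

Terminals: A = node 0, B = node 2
Nodal analysis, taking node 2 as the 0 V reference.
Source V1 fixes V_0 = 15 V.
KCL at each unknown node (sum of currents leaving = 0; resistances in Ω):
  Node 1: (V_1 - 15)/910 + (V_1 - 0)/27 + (V_1 - 0)/1.1 = 0
Collecting terms: 0.9472 × V_1 = 0.01648  =>  V_1 = 0.0174 V
I_R1 = (V_0 - V_1)/R1 = (15 - 0.0174)/910 = 0.01646 A
|I_R1| = 0.01646 A

Final answer: |I_R1| = 0.01646 A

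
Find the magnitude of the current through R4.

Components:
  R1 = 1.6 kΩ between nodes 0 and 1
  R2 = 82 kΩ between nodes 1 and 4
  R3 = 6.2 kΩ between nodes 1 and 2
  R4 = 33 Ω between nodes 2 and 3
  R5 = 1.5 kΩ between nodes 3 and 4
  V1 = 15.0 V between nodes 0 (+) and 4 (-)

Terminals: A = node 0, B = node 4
Nodal analysis, taking node 4 as the 0 V reference.
Source V1 fixes V_0 = 15 V.
KCL at each unknown node (sum of currents leaving = 0; resistances in Ω):
  Node 1: (V_1 - 15)/1600 + (V_1 - 0)/82000 + (V_1 - V_2)/6200 = 0
  Node 2: (V_2 - V_1)/6200 + (V_2 - V_3)/33 = 0
  Node 3: (V_3 - V_2)/33 + (V_3 - 0)/1500 = 0
Collecting terms (coefficients in siemens):
  0.0007985·V_1 - 0.0001613·V_2 = 0.009375
  0.03046·V_2 - 0.0001613·V_1 - 0.0303·V_3 = 0
  0.03097·V_3 - 0.0303·V_2 = 0
Solving these 3 simultaneous equations (Gaussian elimination) gives:
  V_1 = 12.23 V, V_2 = 2.425 V, V_3 = 2.372 V
I_R4 = (V_2 - V_3)/R4 = (2.425 - 2.372)/33 = 0.001582 A
|I_R4| = 0.001582 A

Final answer: |I_R4| = 0.001582 A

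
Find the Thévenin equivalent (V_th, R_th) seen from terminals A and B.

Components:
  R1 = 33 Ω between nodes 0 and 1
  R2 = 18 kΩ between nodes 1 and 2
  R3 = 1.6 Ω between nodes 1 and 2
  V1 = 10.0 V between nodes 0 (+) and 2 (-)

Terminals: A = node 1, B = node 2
Step 1 — V_th is the open-circuit voltage V_A - V_B (nothing connected across the terminals).
Nodal analysis, taking node 2 as the 0 V reference.
Source V1 fixes V_0 = 10 V.
KCL at each unknown node (sum of currents leaving = 0; resistances in Ω):
  Node 1: (V_1 - 10)/33 + (V_1 - 0)/18000 + (V_1 - 0)/1.6 = 0
Collecting terms: 0.6554 × V_1 = 0.303  =>  V_1 = 0.4624 V
V_th = V_1 - V_2 = 0.4624 - 0 = 0.4624 V
Step 2 — R_th: zero the source — replace V1 by a short circuit (node 2 merges into node 0) — and find the resistance seen between A (node 1) and B (node 0).
Reduce the network between node 1 (A) and node 0 (B) by series/parallel combination:
  Rp1 = R1 ‖ R2 ‖ R3 (parallel, all between nodes 0 and 1) = 1/(1/33 + 1/18000 + 1/1.6) = 1.526 Ω
R_th = 1.526 Ω

Final answer: V_th = 0.4624 V, R_th = 1.526 Ω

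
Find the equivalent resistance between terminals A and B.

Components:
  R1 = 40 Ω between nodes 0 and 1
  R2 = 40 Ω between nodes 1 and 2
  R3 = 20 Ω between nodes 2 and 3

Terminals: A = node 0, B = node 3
Reduce the network between node 0 (A) and node 3 (B) by series/parallel combination:
  Rs1 = R1 + R2 (series, joined only at node 1) = 40 + 40 = 80 Ω
  Rs2 = R3 + Rs1 (series, joined only at node 2) = 20 + 80 = 100 Ω
R_eq = 100 Ω

Final answer: 100 Ω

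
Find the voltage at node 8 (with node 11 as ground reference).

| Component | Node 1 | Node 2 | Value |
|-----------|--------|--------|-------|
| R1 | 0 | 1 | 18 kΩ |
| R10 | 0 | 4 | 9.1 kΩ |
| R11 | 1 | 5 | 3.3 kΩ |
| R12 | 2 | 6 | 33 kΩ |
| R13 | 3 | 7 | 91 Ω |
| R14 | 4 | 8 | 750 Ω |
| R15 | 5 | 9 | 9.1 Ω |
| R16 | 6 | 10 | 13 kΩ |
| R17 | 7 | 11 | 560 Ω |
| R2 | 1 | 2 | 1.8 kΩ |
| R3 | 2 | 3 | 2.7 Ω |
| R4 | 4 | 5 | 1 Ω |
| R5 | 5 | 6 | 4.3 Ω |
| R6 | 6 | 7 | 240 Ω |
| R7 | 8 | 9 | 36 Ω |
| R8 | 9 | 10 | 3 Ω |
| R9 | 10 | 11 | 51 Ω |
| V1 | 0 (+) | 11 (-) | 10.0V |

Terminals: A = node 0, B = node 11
Nodal analysis, taking node 11 as the 0 V reference.
Source V1 fixes V_0 = 10 V.
KCL at each unknown node (sum of currents leaving = 0; resistances in Ω):
  Node 1: (V_1 - 10)/18000 + (V_1 - V_2)/1800 + (V_1 - V_5)/3300 = 0
  Node 2: (V_2 - V_1)/1800 + (V_2 - V_3)/2.7 + (V_2 - V_6)/33000 = 0
  Node 3: (V_3 - V_2)/2.7 + (V_3 - V_7)/91 = 0
  Node 4: (V_4 - V_5)/1 + (V_4 - 10)/9100 + (V_4 - V_8)/750 = 0
  Node 5: (V_5 - V_4)/1 + (V_5 - V_6)/4.3 + (V_5 - V_1)/3300 + (V_5 - V_9)/9.1 = 0
  Node 6: (V_6 - V_5)/4.3 + (V_6 - V_7)/240 + (V_6 - V_2)/33000 + (V_6 - V_10)/13000 = 0
  Node 7: (V_7 - V_6)/240 + (V_7 - V_3)/91 + (V_7 - 0)/560 = 0
  Node 8: (V_8 - V_9)/36 + (V_8 - V_4)/750 = 0
  Node 9: (V_9 - V_8)/36 + (V_9 - V_10)/3 + (V_9 - V_5)/9.1 = 0
  Node 10: (V_10 - V_9)/3 + (V_10 - 0)/51 + (V_10 - V_6)/13000 = 0
Collecting terms (coefficients in siemens):
  0.0009141·V_1 - 0.0005556·V_2 - 0.000303·V_5 = 0.0005556
  0.371·V_2 - 0.0005556·V_1 - 0.3704·V_3 - 0.0000303·V_6 = 0
  0.3814·V_3 - 0.3704·V_2 - 0.01099·V_7 = 0
  1.001·V_4 - 1·V_5 - 0.001333·V_8 = 0.001099
  1.343·V_5 - 0.000303·V_1 - 1·V_4 - 0.2326·V_6 - 0.1099·V_9 = 0
  0.2368·V_6 - 0.0000303·V_2 - 0.2326·V_5 - 0.004167·V_7 - 0.00007692·V_10 = 0
  0.01694·V_7 - 0.01099·V_3 - 0.004167·V_6 = 0
  0.02911·V_8 - 0.001333·V_4 - 0.02778·V_9 = 0
  0.471·V_9 - 0.1099·V_5 - 0.02778·V_8 - 0.3333·V_10 = 0
  0.353·V_10 - 0.00007692·V_6 - 0.3333·V_9 = 0
Solving these 10 simultaneous equations (Gaussian elimination) gives:
  V_1 = 0.7255 V, V_2 = 0.1458 V, V_3 = 0.1449 V, V_4 = 0.08909 V
  V_5 = 0.08802 V, V_6 = 0.08851 V, V_7 = 0.1158 V, V_8 = 0.07609 V
  V_9 = 0.07547 V, V_10 = 0.07128 V
The requested potential is V_8 = 0.07609 V.

Final answer: V_8 = 0.07609 V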